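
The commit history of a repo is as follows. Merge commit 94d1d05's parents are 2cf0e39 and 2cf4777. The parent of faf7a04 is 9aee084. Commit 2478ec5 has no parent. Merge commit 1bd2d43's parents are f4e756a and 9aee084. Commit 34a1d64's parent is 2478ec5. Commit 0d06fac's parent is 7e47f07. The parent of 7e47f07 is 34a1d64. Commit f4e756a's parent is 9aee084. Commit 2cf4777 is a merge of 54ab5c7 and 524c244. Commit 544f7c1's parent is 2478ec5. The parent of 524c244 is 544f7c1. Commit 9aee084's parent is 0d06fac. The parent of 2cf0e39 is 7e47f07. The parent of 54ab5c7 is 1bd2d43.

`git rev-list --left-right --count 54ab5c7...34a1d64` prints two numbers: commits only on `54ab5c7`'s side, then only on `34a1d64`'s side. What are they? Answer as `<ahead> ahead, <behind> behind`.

Reachable from 54ab5c7: {0d06fac, 1bd2d43, 2478ec5, 34a1d64, 54ab5c7, 7e47f07, 9aee084, f4e756a}.
Reachable from 34a1d64: {2478ec5, 34a1d64}.
Only in 54ab5c7's history (ahead): {0d06fac, 1bd2d43, 54ab5c7, 7e47f07, 9aee084, f4e756a} — 6.
Only in 34a1d64's history (behind): {} — 0.

6 ahead, 0 behind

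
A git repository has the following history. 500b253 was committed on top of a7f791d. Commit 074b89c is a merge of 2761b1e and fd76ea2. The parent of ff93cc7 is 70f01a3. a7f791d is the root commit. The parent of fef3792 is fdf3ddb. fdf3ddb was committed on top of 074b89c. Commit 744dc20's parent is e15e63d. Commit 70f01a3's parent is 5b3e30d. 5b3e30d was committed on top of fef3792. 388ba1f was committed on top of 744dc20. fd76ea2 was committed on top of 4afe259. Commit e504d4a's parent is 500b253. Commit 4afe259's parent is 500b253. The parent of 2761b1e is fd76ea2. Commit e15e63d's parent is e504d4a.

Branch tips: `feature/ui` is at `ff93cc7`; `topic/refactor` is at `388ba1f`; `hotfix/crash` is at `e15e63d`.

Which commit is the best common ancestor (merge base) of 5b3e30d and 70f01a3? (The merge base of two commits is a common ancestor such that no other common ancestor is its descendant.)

5b3e30d

Ancestors of 5b3e30d: {074b89c, 2761b1e, 4afe259, 500b253, 5b3e30d, a7f791d, fd76ea2, fdf3ddb, fef3792}.
Ancestors of 70f01a3: {074b89c, 2761b1e, 4afe259, 500b253, 5b3e30d, 70f01a3, a7f791d, fd76ea2, fdf3ddb, fef3792}.
Common ancestors: {074b89c, 2761b1e, 4afe259, 500b253, 5b3e30d, a7f791d, fd76ea2, fdf3ddb, fef3792}.
Among these, 5b3e30d is not an ancestor of any other common ancestor — it is the merge base.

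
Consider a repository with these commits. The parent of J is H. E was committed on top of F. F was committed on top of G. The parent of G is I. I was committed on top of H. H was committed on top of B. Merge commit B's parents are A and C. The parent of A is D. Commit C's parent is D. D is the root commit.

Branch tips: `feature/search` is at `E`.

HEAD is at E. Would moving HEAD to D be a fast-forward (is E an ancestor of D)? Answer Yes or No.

A fast-forward from E to D is possible iff E is an ancestor of D.
Ancestors of D: {D}.
E is not among them, so fast-forward is not possible.

No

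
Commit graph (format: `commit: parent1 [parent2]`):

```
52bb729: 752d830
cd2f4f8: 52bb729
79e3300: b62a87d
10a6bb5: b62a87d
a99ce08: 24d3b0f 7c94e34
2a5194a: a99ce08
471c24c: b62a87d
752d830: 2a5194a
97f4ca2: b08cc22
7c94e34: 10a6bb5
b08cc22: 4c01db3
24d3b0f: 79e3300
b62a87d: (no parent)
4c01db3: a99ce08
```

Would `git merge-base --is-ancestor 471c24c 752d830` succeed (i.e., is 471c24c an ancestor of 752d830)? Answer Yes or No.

Ancestors of 752d830: {10a6bb5, 24d3b0f, 2a5194a, 752d830, 79e3300, 7c94e34, a99ce08, b62a87d}.
471c24c is not in that set, so it is not an ancestor of 752d830.

No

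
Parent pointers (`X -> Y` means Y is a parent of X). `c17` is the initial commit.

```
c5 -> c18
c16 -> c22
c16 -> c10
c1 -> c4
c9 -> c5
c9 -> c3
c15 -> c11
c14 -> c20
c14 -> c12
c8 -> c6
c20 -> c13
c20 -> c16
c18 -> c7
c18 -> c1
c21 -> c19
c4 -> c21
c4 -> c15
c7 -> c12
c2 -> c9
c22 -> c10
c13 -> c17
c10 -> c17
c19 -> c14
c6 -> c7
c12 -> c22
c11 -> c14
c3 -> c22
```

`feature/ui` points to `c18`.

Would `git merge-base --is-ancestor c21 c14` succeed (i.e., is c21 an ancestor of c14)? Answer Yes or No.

Ancestors of c14: {c10, c12, c13, c14, c16, c17, c20, c22}.
c21 is not in that set, so it is not an ancestor of c14.

No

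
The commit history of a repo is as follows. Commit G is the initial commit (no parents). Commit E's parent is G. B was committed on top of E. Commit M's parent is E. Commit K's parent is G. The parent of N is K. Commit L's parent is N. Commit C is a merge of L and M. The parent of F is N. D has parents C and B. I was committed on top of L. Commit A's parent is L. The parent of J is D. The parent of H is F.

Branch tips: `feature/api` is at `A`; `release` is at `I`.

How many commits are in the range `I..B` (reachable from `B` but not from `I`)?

2

Reachable from B: {B, E, G}.
Reachable from I: {G, I, K, L, N}.
In B's history but not I's: {B, E} — 2 commits.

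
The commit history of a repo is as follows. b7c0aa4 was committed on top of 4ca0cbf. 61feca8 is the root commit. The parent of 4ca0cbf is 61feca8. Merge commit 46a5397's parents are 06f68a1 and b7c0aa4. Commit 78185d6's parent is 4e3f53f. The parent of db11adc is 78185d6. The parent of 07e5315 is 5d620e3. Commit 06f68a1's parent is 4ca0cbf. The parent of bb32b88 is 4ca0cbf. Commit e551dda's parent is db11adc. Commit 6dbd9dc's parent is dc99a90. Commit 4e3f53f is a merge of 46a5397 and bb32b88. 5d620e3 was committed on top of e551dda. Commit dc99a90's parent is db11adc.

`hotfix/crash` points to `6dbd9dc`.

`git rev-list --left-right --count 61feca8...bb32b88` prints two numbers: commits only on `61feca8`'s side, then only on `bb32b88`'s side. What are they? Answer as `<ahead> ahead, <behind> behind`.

0 ahead, 2 behind

Reachable from 61feca8: {61feca8}.
Reachable from bb32b88: {4ca0cbf, 61feca8, bb32b88}.
Only in 61feca8's history (ahead): {} — 0.
Only in bb32b88's history (behind): {4ca0cbf, bb32b88} — 2.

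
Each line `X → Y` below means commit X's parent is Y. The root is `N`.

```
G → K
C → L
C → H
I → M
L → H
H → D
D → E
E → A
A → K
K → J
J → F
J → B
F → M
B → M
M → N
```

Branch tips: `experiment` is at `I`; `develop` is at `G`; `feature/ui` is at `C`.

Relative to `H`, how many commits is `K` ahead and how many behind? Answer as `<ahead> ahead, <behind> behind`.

0 ahead, 4 behind

Reachable from K: {B, F, J, K, M, N}.
Reachable from H: {A, B, D, E, F, H, J, K, M, N}.
Only in K's history (ahead): {} — 0.
Only in H's history (behind): {A, D, E, H} — 4.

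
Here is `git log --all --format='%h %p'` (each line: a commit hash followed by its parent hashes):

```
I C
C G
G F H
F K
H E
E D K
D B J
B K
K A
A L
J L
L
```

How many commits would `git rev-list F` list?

4

Walking parent pointers from F: reachable set = {A, F, K, L}.
That is 4 commits.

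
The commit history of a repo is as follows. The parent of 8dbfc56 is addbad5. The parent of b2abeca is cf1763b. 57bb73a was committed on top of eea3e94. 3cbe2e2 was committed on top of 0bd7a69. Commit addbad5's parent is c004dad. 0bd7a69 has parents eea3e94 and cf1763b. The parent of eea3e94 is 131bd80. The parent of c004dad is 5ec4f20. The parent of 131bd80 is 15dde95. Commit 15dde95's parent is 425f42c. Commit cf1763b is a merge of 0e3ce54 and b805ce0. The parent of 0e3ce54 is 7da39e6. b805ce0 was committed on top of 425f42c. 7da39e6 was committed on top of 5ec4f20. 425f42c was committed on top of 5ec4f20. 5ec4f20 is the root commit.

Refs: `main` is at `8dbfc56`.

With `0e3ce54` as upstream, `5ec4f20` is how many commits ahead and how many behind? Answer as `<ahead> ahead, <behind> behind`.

Reachable from 5ec4f20: {5ec4f20}.
Reachable from 0e3ce54: {0e3ce54, 5ec4f20, 7da39e6}.
Only in 5ec4f20's history (ahead): {} — 0.
Only in 0e3ce54's history (behind): {0e3ce54, 7da39e6} — 2.

0 ahead, 2 behind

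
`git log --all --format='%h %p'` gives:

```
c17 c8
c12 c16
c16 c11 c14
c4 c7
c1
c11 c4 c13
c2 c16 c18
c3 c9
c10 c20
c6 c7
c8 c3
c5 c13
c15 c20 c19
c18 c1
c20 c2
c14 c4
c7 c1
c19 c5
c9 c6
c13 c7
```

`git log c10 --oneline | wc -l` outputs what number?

11

Walking parent pointers from c10: reachable set = {c1, c10, c11, c13, c14, c16, c18, c2, c20, c4, c7}.
That is 11 commits.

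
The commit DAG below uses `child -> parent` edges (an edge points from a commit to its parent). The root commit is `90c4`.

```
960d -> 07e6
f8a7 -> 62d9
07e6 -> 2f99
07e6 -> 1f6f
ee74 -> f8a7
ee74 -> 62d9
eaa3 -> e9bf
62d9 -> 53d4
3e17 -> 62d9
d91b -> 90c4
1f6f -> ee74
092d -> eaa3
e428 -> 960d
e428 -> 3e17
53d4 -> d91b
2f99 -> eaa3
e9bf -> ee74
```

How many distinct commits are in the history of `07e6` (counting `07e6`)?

11

Walking parent pointers from 07e6: reachable set = {07e6, 1f6f, 2f99, 53d4, 62d9, 90c4, d91b, e9bf, eaa3, ee74, f8a7}.
That is 11 commits.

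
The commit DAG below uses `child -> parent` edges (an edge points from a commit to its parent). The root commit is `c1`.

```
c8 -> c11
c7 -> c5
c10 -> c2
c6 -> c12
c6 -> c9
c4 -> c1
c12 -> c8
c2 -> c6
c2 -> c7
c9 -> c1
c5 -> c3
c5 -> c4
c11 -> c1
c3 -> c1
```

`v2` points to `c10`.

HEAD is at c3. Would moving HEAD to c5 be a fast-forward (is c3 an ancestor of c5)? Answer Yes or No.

Yes

A fast-forward from c3 to c5 is possible iff c3 is an ancestor of c5.
Ancestors of c5: {c1, c3, c4, c5}.
c3 is among them, so fast-forward is possible.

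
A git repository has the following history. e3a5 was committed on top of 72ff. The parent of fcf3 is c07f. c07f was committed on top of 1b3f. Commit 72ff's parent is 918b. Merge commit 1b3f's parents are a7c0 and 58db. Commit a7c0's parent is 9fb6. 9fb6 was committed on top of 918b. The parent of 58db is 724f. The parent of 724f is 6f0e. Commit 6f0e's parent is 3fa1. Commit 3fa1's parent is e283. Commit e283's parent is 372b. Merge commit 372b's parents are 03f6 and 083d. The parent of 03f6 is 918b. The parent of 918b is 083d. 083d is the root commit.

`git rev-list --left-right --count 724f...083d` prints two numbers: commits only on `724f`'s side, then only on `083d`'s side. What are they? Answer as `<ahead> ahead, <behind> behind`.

Reachable from 724f: {03f6, 083d, 372b, 3fa1, 6f0e, 724f, 918b, e283}.
Reachable from 083d: {083d}.
Only in 724f's history (ahead): {03f6, 372b, 3fa1, 6f0e, 724f, 918b, e283} — 7.
Only in 083d's history (behind): {} — 0.

7 ahead, 0 behind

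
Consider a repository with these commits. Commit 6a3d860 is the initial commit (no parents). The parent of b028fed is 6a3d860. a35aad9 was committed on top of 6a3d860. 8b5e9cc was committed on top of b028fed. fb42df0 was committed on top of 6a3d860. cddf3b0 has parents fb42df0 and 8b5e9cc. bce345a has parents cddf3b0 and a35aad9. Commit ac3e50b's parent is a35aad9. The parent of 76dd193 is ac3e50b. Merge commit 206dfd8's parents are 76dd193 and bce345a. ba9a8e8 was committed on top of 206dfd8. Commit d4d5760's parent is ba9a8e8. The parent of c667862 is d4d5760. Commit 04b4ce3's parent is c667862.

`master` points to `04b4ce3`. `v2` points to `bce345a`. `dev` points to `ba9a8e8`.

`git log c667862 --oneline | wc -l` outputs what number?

13

Walking parent pointers from c667862: reachable set = {206dfd8, 6a3d860, 76dd193, 8b5e9cc, a35aad9, ac3e50b, b028fed, ba9a8e8, bce345a, c667862, cddf3b0, d4d5760, fb42df0}.
That is 13 commits.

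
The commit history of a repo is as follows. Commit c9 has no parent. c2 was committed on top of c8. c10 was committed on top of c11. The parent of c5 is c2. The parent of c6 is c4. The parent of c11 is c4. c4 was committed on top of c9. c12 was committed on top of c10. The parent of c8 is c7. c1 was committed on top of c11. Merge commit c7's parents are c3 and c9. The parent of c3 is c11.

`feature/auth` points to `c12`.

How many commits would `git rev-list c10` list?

4

Walking parent pointers from c10: reachable set = {c10, c11, c4, c9}.
That is 4 commits.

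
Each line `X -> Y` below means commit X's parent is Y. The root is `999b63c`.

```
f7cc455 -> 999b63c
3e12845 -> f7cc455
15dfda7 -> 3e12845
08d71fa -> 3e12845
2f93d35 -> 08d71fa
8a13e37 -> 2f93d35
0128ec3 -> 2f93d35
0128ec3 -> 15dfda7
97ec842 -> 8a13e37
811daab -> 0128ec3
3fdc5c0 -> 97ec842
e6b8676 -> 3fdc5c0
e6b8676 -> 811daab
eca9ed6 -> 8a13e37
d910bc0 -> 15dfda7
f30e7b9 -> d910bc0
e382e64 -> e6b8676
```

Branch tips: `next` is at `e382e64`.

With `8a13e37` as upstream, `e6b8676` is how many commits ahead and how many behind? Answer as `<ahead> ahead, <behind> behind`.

Reachable from e6b8676: {0128ec3, 08d71fa, 15dfda7, 2f93d35, 3e12845, 3fdc5c0, 811daab, 8a13e37, 97ec842, 999b63c, e6b8676, f7cc455}.
Reachable from 8a13e37: {08d71fa, 2f93d35, 3e12845, 8a13e37, 999b63c, f7cc455}.
Only in e6b8676's history (ahead): {0128ec3, 15dfda7, 3fdc5c0, 811daab, 97ec842, e6b8676} — 6.
Only in 8a13e37's history (behind): {} — 0.

6 ahead, 0 behind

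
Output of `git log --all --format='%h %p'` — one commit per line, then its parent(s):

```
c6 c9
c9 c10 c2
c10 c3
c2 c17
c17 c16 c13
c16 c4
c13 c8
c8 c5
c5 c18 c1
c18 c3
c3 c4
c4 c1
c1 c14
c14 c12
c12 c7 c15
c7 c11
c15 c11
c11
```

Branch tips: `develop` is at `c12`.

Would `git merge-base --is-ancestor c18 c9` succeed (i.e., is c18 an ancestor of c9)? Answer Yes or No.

Ancestors of c9 (commits reachable by following parents): {c1, c10, c11, c12, c13, c14, c15, c16, c17, c18, c2, c3, c4, c5, c7, c8, c9}.
c18 is in that set, so it is an ancestor of c9.

Yes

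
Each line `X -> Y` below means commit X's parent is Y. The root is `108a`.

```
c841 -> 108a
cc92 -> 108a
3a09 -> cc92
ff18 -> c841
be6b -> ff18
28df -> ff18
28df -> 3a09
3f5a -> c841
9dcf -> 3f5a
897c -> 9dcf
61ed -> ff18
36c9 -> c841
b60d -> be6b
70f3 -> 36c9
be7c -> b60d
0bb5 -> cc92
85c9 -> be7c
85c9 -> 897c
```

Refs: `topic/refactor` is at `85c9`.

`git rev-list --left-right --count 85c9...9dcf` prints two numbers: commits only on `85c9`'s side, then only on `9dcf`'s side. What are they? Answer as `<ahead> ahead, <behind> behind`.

Reachable from 85c9: {108a, 3f5a, 85c9, 897c, 9dcf, b60d, be6b, be7c, c841, ff18}.
Reachable from 9dcf: {108a, 3f5a, 9dcf, c841}.
Only in 85c9's history (ahead): {85c9, 897c, b60d, be6b, be7c, ff18} — 6.
Only in 9dcf's history (behind): {} — 0.

6 ahead, 0 behind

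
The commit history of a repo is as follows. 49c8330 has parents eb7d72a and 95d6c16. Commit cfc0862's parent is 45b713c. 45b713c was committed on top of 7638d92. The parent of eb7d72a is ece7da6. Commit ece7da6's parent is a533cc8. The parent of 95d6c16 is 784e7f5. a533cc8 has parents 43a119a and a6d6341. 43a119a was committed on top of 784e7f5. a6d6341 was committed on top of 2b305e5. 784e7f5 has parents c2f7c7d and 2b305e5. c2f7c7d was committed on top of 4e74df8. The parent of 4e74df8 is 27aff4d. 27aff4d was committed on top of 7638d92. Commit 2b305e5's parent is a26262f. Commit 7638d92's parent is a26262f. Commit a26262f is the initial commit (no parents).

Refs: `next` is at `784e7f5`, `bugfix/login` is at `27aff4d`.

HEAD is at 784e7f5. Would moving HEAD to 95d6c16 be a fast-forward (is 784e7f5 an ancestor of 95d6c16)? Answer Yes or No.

Yes

A fast-forward from 784e7f5 to 95d6c16 is possible iff 784e7f5 is an ancestor of 95d6c16.
Ancestors of 95d6c16: {27aff4d, 2b305e5, 4e74df8, 7638d92, 784e7f5, 95d6c16, a26262f, c2f7c7d}.
784e7f5 is among them, so fast-forward is possible.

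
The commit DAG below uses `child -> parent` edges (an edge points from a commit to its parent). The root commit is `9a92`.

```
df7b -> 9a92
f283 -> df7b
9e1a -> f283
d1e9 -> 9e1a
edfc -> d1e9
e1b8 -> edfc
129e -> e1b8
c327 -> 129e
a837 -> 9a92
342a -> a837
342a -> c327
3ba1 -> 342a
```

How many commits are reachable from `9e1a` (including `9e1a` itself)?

Walking parent pointers from 9e1a: reachable set = {9a92, 9e1a, df7b, f283}.
That is 4 commits.

4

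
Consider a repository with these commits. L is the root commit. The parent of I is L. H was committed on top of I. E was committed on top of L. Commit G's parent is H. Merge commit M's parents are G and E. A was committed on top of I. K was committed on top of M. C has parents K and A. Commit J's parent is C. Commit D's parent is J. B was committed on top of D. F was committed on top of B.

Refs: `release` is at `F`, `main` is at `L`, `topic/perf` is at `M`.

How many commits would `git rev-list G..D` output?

Reachable from D: {A, C, D, E, G, H, I, J, K, L, M}.
Reachable from G: {G, H, I, L}.
In D's history but not G's: {A, C, D, E, J, K, M} — 7 commits.

7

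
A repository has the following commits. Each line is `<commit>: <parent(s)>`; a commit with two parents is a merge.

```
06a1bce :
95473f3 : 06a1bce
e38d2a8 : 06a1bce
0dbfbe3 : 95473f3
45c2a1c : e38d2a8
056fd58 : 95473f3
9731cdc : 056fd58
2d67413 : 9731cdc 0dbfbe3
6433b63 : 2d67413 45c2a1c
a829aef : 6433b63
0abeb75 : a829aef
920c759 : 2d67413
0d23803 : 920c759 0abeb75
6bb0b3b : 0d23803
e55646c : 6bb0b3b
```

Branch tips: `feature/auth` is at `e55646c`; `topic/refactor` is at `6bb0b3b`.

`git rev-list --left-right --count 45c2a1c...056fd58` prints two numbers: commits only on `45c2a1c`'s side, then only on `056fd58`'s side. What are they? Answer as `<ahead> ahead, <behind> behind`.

Reachable from 45c2a1c: {06a1bce, 45c2a1c, e38d2a8}.
Reachable from 056fd58: {056fd58, 06a1bce, 95473f3}.
Only in 45c2a1c's history (ahead): {45c2a1c, e38d2a8} — 2.
Only in 056fd58's history (behind): {056fd58, 95473f3} — 2.

2 ahead, 2 behind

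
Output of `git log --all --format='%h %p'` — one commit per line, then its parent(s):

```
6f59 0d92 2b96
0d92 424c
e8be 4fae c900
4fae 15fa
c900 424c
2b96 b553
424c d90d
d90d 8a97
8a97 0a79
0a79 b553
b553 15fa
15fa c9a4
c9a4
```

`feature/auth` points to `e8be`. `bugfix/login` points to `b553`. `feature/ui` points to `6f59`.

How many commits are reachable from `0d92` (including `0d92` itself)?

8

Walking parent pointers from 0d92: reachable set = {0a79, 0d92, 15fa, 424c, 8a97, b553, c9a4, d90d}.
That is 8 commits.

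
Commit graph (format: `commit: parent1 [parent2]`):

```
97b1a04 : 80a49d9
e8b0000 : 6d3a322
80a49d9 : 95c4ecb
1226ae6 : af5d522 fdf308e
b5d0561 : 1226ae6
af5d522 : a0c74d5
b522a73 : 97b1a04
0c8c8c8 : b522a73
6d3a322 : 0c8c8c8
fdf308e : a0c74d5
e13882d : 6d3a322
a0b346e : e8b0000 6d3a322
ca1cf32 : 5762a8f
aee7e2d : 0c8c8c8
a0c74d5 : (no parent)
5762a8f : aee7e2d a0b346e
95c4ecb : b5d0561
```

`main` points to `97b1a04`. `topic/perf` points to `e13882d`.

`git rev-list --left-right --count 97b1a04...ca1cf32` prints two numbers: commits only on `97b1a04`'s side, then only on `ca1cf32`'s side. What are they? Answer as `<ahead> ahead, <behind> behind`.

0 ahead, 8 behind

Reachable from 97b1a04: {1226ae6, 80a49d9, 95c4ecb, 97b1a04, a0c74d5, af5d522, b5d0561, fdf308e}.
Reachable from ca1cf32: {0c8c8c8, 1226ae6, 5762a8f, 6d3a322, 80a49d9, 95c4ecb, 97b1a04, a0b346e, a0c74d5, aee7e2d, af5d522, b522a73, b5d0561, ca1cf32, e8b0000, fdf308e}.
Only in 97b1a04's history (ahead): {} — 0.
Only in ca1cf32's history (behind): {0c8c8c8, 5762a8f, 6d3a322, a0b346e, aee7e2d, b522a73, ca1cf32, e8b0000} — 8.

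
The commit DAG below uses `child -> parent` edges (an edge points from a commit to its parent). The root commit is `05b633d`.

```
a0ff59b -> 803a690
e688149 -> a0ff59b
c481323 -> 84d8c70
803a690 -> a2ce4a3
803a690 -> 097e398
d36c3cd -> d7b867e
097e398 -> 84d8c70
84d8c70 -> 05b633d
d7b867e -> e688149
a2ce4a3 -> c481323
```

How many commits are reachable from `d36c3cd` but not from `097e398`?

Reachable from d36c3cd: {05b633d, 097e398, 803a690, 84d8c70, a0ff59b, a2ce4a3, c481323, d36c3cd, d7b867e, e688149}.
Reachable from 097e398: {05b633d, 097e398, 84d8c70}.
In d36c3cd's history but not 097e398's: {803a690, a0ff59b, a2ce4a3, c481323, d36c3cd, d7b867e, e688149} — 7 commits.

7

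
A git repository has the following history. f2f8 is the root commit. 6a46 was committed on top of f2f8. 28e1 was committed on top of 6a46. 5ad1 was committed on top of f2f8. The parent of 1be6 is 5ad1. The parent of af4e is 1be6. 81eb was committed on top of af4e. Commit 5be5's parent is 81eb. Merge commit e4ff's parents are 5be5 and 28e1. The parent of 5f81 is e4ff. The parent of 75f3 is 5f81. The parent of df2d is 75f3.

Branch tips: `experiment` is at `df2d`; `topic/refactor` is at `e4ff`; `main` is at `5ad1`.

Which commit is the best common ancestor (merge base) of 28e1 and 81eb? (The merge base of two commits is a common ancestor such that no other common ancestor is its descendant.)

f2f8

Ancestors of 28e1: {28e1, 6a46, f2f8}.
Ancestors of 81eb: {1be6, 5ad1, 81eb, af4e, f2f8}.
Common ancestors: {f2f8}.
The only common ancestor is f2f8, so it is the merge base.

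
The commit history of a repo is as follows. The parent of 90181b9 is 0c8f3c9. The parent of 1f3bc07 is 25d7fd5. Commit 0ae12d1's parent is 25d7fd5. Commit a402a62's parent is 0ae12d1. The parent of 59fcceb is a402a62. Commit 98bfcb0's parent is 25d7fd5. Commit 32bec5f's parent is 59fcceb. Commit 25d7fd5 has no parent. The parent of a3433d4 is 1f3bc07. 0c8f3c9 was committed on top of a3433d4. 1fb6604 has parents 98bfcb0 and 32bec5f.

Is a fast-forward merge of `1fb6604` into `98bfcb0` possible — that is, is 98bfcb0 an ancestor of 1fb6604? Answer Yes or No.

Yes

A fast-forward from 98bfcb0 to 1fb6604 is possible iff 98bfcb0 is an ancestor of 1fb6604.
Ancestors of 1fb6604: {0ae12d1, 1fb6604, 25d7fd5, 32bec5f, 59fcceb, 98bfcb0, a402a62}.
98bfcb0 is among them, so fast-forward is possible.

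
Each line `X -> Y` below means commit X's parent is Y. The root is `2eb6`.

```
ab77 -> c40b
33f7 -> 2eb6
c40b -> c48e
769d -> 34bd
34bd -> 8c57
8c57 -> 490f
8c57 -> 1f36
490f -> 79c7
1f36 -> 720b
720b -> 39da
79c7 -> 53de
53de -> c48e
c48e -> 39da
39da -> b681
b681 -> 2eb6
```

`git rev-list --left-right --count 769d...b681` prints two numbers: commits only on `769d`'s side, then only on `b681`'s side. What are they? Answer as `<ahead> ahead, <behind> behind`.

Reachable from 769d: {1f36, 2eb6, 34bd, 39da, 490f, 53de, 720b, 769d, 79c7, 8c57, b681, c48e}.
Reachable from b681: {2eb6, b681}.
Only in 769d's history (ahead): {1f36, 34bd, 39da, 490f, 53de, 720b, 769d, 79c7, 8c57, c48e} — 10.
Only in b681's history (behind): {} — 0.

10 ahead, 0 behind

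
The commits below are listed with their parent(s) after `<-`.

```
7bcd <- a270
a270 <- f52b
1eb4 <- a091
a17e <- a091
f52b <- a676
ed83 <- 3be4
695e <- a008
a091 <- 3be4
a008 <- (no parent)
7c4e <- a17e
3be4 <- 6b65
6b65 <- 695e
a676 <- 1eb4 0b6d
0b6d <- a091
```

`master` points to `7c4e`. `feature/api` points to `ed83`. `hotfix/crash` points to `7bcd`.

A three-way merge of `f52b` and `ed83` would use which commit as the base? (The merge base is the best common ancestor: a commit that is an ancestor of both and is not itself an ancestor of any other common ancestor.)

3be4

Ancestors of f52b: {0b6d, 1eb4, 3be4, 695e, 6b65, a008, a091, a676, f52b}.
Ancestors of ed83: {3be4, 695e, 6b65, a008, ed83}.
Common ancestors: {3be4, 695e, 6b65, a008}.
Among these, 3be4 is not an ancestor of any other common ancestor — it is the merge base.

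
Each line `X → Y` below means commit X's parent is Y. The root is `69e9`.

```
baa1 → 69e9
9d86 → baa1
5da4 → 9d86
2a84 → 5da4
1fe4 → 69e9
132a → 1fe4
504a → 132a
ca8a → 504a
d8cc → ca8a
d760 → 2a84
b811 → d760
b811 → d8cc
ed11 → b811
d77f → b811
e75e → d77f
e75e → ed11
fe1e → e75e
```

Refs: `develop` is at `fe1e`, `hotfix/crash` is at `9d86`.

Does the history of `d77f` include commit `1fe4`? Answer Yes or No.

Ancestors of d77f (commits reachable by following parents): {132a, 1fe4, 2a84, 504a, 5da4, 69e9, 9d86, b811, baa1, ca8a, d760, d77f, d8cc}.
1fe4 is in that set, so it is an ancestor of d77f.

Yes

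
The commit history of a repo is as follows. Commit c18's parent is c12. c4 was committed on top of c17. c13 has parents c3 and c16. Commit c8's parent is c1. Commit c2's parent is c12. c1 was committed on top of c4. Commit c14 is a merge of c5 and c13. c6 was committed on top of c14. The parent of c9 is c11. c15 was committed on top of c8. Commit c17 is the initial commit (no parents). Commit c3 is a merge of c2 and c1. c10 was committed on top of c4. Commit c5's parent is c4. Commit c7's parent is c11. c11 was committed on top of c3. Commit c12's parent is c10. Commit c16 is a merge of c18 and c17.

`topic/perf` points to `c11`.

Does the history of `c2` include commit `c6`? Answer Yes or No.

No

Ancestors of c2: {c10, c12, c17, c2, c4}.
c6 is not in that set, so it is not an ancestor of c2.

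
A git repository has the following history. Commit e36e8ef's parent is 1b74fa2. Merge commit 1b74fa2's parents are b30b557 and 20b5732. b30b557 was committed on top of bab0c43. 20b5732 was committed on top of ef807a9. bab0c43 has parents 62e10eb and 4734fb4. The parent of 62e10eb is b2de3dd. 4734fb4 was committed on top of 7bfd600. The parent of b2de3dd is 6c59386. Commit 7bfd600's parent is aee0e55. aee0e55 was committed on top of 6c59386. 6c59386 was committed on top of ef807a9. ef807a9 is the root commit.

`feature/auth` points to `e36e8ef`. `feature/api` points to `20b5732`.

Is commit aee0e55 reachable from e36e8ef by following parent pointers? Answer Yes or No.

Yes

Ancestors of e36e8ef (commits reachable by following parents): {1b74fa2, 20b5732, 4734fb4, 62e10eb, 6c59386, 7bfd600, aee0e55, b2de3dd, b30b557, bab0c43, e36e8ef, ef807a9}.
aee0e55 is in that set, so it is an ancestor of e36e8ef.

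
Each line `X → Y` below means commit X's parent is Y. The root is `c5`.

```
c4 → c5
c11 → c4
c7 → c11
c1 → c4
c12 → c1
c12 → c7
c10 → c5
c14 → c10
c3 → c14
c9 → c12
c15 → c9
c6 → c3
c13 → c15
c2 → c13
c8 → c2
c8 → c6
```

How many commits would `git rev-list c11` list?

Walking parent pointers from c11: reachable set = {c11, c4, c5}.
That is 3 commits.

3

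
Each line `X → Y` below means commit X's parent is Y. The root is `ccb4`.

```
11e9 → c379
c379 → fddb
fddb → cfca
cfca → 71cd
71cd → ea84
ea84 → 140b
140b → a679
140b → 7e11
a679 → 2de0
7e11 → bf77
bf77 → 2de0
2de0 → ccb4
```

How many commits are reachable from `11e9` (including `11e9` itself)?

Walking parent pointers from 11e9: reachable set = {11e9, 140b, 2de0, 71cd, 7e11, a679, bf77, c379, ccb4, cfca, ea84, fddb}.
That is 12 commits.

12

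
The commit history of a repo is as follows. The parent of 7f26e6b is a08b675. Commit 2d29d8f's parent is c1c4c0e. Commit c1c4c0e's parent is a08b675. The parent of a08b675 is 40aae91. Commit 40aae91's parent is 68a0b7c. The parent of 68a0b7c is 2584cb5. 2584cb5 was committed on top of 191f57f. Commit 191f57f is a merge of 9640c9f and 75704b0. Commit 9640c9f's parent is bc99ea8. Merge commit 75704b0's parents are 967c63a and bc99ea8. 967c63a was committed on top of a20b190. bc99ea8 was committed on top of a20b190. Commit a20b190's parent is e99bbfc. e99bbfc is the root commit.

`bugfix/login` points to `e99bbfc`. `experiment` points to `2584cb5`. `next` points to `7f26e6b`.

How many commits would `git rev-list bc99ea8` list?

Walking parent pointers from bc99ea8: reachable set = {a20b190, bc99ea8, e99bbfc}.
That is 3 commits.

3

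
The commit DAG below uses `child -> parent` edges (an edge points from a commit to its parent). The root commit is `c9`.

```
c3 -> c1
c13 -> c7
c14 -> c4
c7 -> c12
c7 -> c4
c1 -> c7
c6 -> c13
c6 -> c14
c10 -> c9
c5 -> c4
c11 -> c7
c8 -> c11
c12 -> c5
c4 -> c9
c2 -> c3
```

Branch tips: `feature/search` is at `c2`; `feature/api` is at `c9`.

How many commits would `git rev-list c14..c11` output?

4

Reachable from c11: {c11, c12, c4, c5, c7, c9}.
Reachable from c14: {c14, c4, c9}.
In c11's history but not c14's: {c11, c12, c5, c7} — 4 commits.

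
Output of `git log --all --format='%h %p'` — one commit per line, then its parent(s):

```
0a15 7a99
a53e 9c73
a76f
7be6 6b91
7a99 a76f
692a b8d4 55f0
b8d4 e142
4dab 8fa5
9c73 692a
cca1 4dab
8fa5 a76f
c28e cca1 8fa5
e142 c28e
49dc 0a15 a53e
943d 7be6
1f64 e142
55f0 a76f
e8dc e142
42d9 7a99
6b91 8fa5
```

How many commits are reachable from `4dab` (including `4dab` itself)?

3

Walking parent pointers from 4dab: reachable set = {4dab, 8fa5, a76f}.
That is 3 commits.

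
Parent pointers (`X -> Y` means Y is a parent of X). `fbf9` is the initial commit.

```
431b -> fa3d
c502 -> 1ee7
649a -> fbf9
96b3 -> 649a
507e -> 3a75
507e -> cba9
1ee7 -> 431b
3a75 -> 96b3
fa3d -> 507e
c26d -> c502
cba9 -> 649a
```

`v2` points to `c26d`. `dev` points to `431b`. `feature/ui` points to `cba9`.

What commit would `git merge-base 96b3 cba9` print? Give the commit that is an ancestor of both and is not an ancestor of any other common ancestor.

Ancestors of 96b3: {649a, 96b3, fbf9}.
Ancestors of cba9: {649a, cba9, fbf9}.
Common ancestors: {649a, fbf9}.
Among these, 649a is not an ancestor of any other common ancestor — it is the merge base.

649a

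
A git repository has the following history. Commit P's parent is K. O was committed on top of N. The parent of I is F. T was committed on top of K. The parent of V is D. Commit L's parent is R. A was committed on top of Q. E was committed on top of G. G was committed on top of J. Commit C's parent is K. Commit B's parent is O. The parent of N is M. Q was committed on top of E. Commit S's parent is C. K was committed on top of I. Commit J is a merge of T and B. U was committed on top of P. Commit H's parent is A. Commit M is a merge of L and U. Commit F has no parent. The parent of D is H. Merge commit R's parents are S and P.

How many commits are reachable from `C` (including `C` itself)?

Walking parent pointers from C: reachable set = {C, F, I, K}.
That is 4 commits.

4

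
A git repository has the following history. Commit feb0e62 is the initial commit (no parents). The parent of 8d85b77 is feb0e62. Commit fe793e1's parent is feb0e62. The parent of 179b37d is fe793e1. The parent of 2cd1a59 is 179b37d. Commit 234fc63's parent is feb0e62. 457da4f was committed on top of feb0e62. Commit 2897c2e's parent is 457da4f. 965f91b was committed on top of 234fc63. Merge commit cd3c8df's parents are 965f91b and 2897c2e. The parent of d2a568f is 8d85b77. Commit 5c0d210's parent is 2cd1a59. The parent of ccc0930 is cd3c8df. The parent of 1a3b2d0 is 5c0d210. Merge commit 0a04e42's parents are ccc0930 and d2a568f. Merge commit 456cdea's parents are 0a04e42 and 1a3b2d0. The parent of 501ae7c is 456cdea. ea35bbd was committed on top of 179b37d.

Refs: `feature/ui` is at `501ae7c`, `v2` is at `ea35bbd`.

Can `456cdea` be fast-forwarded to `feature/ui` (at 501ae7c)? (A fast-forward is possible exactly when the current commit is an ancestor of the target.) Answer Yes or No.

Yes

A fast-forward from 456cdea to 501ae7c is possible iff 456cdea is an ancestor of 501ae7c.
Ancestors of 501ae7c: {0a04e42, 179b37d, 1a3b2d0, 234fc63, 2897c2e, 2cd1a59, 456cdea, 457da4f, 501ae7c, 5c0d210, 8d85b77, 965f91b, ccc0930, cd3c8df, d2a568f, fe793e1, feb0e62}.
456cdea is among them, so fast-forward is possible.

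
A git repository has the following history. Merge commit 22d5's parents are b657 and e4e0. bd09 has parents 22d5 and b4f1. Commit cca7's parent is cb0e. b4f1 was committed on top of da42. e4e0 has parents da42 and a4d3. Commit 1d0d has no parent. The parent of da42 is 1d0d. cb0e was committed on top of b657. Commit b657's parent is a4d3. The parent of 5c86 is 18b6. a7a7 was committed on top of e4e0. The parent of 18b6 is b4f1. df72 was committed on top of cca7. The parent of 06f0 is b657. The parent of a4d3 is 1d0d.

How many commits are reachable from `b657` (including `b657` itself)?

3

Walking parent pointers from b657: reachable set = {1d0d, a4d3, b657}.
That is 3 commits.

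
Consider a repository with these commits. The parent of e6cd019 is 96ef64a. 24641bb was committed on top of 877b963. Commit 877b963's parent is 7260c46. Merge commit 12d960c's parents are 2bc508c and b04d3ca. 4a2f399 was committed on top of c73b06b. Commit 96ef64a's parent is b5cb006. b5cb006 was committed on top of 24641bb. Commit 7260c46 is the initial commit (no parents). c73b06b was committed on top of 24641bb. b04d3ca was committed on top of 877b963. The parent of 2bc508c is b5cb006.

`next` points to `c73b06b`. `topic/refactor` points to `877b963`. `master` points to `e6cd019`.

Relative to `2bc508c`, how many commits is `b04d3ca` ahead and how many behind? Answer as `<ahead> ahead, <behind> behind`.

Reachable from b04d3ca: {7260c46, 877b963, b04d3ca}.
Reachable from 2bc508c: {24641bb, 2bc508c, 7260c46, 877b963, b5cb006}.
Only in b04d3ca's history (ahead): {b04d3ca} — 1.
Only in 2bc508c's history (behind): {24641bb, 2bc508c, b5cb006} — 3.

1 ahead, 3 behind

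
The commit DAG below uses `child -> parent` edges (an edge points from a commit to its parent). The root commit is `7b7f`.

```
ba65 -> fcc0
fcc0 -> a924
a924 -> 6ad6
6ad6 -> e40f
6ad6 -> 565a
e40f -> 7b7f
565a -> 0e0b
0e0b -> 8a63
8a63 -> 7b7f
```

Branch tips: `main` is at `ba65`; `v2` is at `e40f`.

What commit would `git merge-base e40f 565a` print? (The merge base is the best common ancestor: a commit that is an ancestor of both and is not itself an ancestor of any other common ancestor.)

Ancestors of e40f: {7b7f, e40f}.
Ancestors of 565a: {0e0b, 565a, 7b7f, 8a63}.
Common ancestors: {7b7f}.
The only common ancestor is 7b7f, so it is the merge base.

7b7f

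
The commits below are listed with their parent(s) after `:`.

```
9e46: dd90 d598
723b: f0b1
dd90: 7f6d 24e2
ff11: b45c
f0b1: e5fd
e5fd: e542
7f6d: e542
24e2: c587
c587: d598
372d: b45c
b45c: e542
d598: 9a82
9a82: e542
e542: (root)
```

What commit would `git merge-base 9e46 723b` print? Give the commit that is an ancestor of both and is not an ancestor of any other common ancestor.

e542

Ancestors of 9e46: {24e2, 7f6d, 9a82, 9e46, c587, d598, dd90, e542}.
Ancestors of 723b: {723b, e542, e5fd, f0b1}.
Common ancestors: {e542}.
The only common ancestor is e542, so it is the merge base.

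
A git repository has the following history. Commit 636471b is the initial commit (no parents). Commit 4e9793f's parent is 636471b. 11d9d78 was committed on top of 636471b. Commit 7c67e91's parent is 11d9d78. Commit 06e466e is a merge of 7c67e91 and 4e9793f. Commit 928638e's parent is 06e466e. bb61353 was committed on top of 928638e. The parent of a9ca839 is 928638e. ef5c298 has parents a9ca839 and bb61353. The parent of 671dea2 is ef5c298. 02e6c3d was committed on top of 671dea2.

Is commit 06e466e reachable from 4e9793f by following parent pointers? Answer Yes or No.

No

Ancestors of 4e9793f: {4e9793f, 636471b}.
06e466e is not in that set, so it is not an ancestor of 4e9793f.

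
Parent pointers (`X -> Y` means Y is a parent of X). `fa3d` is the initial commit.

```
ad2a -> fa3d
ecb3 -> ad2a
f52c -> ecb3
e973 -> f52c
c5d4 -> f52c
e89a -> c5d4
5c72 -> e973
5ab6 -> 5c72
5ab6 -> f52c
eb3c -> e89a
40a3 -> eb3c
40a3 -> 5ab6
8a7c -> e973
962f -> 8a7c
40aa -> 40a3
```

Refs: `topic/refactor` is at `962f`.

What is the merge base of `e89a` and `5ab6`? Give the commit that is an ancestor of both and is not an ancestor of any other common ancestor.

Ancestors of e89a: {ad2a, c5d4, e89a, ecb3, f52c, fa3d}.
Ancestors of 5ab6: {5ab6, 5c72, ad2a, e973, ecb3, f52c, fa3d}.
Common ancestors: {ad2a, ecb3, f52c, fa3d}.
Among these, f52c is not an ancestor of any other common ancestor — it is the merge base.

f52c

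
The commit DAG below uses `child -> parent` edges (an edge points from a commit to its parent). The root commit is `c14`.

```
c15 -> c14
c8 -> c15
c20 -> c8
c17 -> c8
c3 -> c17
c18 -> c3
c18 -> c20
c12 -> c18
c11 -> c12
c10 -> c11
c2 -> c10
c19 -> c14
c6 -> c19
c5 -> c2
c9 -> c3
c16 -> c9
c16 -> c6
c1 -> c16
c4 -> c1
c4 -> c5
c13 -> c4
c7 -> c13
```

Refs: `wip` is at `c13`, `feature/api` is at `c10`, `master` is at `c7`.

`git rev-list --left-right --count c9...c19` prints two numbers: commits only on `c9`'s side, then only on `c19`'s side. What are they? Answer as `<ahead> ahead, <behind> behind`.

Reachable from c9: {c14, c15, c17, c3, c8, c9}.
Reachable from c19: {c14, c19}.
Only in c9's history (ahead): {c15, c17, c3, c8, c9} — 5.
Only in c19's history (behind): {c19} — 1.

5 ahead, 1 behind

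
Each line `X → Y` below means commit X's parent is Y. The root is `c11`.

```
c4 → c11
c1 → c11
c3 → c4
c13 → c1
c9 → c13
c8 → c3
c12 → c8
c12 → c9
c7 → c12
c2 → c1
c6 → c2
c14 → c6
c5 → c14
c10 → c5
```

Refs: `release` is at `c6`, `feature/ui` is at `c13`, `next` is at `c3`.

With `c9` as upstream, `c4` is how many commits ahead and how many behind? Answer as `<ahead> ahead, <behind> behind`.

Reachable from c4: {c11, c4}.
Reachable from c9: {c1, c11, c13, c9}.
Only in c4's history (ahead): {c4} — 1.
Only in c9's history (behind): {c1, c13, c9} — 3.

1 ahead, 3 behind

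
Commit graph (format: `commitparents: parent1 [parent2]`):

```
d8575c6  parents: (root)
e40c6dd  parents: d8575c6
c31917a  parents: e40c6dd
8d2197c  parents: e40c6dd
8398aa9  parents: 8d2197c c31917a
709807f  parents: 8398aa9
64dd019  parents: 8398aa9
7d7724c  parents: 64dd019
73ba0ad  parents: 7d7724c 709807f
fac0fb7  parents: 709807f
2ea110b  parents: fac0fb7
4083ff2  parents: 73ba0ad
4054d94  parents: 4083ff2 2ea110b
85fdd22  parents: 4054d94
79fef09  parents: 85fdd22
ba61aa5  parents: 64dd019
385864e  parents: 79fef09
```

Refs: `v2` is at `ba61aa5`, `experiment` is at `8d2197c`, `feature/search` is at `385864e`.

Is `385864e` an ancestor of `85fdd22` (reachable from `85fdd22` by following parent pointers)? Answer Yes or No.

No

Ancestors of 85fdd22: {2ea110b, 4054d94, 4083ff2, 64dd019, 709807f, 73ba0ad, 7d7724c, 8398aa9, 85fdd22, 8d2197c, c31917a, d8575c6, e40c6dd, fac0fb7}.
385864e is not in that set, so it is not an ancestor of 85fdd22.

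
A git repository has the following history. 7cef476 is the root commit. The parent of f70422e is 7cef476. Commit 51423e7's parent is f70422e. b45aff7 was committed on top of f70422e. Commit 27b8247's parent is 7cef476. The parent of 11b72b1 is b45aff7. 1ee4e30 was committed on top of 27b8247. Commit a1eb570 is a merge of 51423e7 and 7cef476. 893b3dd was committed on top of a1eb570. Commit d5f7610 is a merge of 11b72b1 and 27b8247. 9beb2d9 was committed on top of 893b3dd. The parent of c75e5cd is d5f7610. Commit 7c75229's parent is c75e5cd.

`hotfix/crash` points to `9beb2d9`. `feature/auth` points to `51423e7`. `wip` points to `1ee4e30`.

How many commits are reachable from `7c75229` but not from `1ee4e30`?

Reachable from 7c75229: {11b72b1, 27b8247, 7c75229, 7cef476, b45aff7, c75e5cd, d5f7610, f70422e}.
Reachable from 1ee4e30: {1ee4e30, 27b8247, 7cef476}.
In 7c75229's history but not 1ee4e30's: {11b72b1, 7c75229, b45aff7, c75e5cd, d5f7610, f70422e} — 6 commits.

6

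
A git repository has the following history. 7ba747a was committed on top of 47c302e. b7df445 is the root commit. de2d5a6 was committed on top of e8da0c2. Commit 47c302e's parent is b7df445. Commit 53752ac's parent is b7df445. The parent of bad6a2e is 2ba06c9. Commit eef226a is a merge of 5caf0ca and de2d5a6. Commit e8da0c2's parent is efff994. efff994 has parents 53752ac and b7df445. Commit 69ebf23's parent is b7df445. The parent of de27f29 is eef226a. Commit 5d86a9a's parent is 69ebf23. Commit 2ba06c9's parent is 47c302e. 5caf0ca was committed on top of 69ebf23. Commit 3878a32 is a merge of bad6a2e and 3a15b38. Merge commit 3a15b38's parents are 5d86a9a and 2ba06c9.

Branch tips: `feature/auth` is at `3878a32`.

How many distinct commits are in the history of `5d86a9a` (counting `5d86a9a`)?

Walking parent pointers from 5d86a9a: reachable set = {5d86a9a, 69ebf23, b7df445}.
That is 3 commits.

3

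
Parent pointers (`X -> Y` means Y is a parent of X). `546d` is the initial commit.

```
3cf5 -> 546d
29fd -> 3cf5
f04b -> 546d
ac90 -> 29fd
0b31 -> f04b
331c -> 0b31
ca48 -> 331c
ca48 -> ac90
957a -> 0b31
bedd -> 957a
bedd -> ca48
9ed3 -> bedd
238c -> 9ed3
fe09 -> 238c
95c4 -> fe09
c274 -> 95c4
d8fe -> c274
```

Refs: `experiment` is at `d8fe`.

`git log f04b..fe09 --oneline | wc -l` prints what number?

11

Reachable from fe09: {0b31, 238c, 29fd, 331c, 3cf5, 546d, 957a, 9ed3, ac90, bedd, ca48, f04b, fe09}.
Reachable from f04b: {546d, f04b}.
In fe09's history but not f04b's: {0b31, 238c, 29fd, 331c, 3cf5, 957a, 9ed3, ac90, bedd, ca48, fe09} — 11 commits.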